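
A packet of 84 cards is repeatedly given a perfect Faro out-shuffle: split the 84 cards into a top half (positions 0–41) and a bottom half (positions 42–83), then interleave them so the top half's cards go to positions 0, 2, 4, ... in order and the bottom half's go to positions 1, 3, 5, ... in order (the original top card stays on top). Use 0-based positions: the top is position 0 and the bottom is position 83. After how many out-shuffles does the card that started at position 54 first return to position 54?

82

Follow position 54 under repeated out-shuffles:
54 → 25 → 50 → 17 → 34 → 68 → 53 → 23 → ... → 54 (length 82)
It first returns after 82 out-shuffles.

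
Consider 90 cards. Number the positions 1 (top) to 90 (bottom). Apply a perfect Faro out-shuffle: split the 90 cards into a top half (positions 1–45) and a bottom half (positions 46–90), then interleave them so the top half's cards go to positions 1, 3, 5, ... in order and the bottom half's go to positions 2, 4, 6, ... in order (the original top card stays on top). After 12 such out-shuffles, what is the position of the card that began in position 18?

Track the card's position through each out-shuffle:
18 → 35 → 69 → 48 → 6 → 11 → 21 → 41 → 81 → 72 → 54 → 18 → 35

35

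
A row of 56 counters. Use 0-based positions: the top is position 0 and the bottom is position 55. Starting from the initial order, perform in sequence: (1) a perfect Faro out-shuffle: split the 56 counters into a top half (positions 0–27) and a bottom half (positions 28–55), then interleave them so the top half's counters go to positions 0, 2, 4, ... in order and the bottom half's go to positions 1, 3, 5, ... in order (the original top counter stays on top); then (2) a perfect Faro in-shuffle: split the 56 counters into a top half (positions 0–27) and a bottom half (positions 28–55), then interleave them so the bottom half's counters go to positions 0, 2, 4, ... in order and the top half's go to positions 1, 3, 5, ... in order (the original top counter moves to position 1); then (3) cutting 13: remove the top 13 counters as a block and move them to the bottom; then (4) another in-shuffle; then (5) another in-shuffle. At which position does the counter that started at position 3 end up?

Track the counter from position 3 forward through each operation:
  after op 1 (out-shuffle): 3 → 6
  after op 2 (in-shuffle): 6 → 13
  after op 3 (cut 13): 13 → 0
  after op 4 (in-shuffle): 0 → 1
  after op 5 (in-shuffle): 1 → 3

3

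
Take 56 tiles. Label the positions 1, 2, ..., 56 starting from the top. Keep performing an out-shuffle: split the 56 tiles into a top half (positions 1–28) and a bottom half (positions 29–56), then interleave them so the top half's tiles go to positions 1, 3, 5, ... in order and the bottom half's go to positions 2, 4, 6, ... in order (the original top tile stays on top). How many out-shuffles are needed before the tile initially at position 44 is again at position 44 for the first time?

Follow position 44 under repeated out-shuffles:
44 → 32 → 8 → 15 → 29 → 2 → 3 → 5 → 9 → 17 → 33 → 10 → 19 → 37 → 18 → 35 → 14 → 27 → 53 → 50 → 44
It first returns after 20 out-shuffles.

20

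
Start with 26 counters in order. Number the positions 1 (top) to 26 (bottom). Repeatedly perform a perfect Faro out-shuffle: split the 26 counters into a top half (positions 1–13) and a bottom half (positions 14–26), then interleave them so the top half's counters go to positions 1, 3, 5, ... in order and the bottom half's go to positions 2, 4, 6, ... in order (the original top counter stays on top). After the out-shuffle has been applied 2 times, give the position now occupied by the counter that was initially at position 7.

25

Track the counter's position through each out-shuffle:
7 → 13 → 25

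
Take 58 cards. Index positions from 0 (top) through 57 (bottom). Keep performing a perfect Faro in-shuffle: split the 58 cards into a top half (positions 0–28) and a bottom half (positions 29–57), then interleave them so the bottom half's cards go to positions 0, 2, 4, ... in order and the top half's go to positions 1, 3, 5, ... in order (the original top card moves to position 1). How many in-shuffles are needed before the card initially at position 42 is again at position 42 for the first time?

Follow position 42 under repeated in-shuffles:
42 → 26 → 53 → 48 → 38 → 18 → 37 → 16 → ... → 42 (length 58)
It first returns after 58 in-shuffles.

58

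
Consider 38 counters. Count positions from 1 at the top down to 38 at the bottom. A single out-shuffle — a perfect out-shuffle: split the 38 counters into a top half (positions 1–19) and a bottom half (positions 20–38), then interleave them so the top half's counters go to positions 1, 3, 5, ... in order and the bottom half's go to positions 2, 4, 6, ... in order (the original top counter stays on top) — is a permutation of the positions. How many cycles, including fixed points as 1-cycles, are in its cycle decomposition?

3

Trace each unvisited position around until it returns:
(1) (2 3 5 9 17 33 ... len 36) (38)
3 cycles in total.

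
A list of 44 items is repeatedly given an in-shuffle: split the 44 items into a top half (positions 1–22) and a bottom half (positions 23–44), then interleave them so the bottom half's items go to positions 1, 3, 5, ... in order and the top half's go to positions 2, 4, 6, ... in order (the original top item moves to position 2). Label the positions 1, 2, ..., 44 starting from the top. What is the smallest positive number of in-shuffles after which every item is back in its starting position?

The in-shuffle permutes the 44 positions with cycle lengths [2, 4, 4, 4, 6, 12, 12].
Every item is home exactly when every cycle has completed a whole number of laps, i.e. after lcm(2, 4, 6, 12) = 12 in-shuffles.

12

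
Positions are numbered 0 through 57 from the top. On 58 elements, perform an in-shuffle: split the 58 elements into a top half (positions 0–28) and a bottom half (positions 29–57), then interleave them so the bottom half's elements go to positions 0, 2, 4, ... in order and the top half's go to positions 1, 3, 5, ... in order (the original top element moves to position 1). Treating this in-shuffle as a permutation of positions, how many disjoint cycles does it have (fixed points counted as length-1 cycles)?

1

Trace each unvisited position around until it returns:
(0 1 3 7 15 31 ... len 58)
1 cycle in total.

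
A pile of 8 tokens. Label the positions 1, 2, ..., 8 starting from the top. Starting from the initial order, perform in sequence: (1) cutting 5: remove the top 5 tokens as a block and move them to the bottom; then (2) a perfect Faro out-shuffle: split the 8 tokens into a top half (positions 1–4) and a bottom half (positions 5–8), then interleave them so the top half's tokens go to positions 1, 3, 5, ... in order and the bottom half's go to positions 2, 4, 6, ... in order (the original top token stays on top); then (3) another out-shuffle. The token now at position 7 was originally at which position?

Undo the operations in reverse order, starting from position 7:
  undo op 3 (out-shuffle, from top half): 7 ← 4
  undo op 2 (out-shuffle, from bottom half): 4 ← 6
  undo op 1 (cut 5): 6 ← 3
So the token at position 7 came from original position 3.

3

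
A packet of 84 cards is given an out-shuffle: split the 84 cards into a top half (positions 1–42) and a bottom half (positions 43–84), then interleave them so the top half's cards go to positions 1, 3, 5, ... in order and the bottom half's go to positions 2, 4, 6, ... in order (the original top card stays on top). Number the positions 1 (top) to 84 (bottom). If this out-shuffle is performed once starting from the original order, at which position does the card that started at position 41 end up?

81

Track the card's position through each out-shuffle:
41 → 81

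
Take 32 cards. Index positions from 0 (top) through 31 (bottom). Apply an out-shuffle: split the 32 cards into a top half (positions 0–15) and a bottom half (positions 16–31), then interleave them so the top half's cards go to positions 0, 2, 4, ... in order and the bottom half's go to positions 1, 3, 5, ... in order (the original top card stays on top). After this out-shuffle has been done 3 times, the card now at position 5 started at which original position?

Work backwards from position 5, undoing one out-shuffle at a time:
5 ← 18 ← 9 ← 20
So the card now at position 5 started at position 20.

20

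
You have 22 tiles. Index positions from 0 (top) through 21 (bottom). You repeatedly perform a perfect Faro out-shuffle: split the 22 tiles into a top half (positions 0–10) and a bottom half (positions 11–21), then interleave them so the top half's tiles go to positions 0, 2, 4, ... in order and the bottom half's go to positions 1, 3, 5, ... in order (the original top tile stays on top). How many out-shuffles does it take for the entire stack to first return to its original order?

The out-shuffle permutes the 22 positions with cycle lengths [1, 1, 2, 3, 3, 6, 6].
Every tile is home exactly when every cycle has completed a whole number of laps, i.e. after lcm(1, 2, 3, 6) = 6 out-shuffles.

6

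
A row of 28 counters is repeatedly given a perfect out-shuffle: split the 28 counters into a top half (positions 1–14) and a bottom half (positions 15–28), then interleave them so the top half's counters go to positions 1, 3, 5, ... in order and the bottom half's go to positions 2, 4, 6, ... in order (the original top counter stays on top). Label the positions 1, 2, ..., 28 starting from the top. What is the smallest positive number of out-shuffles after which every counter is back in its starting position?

18

The out-shuffle permutes the 28 positions with cycle lengths [1, 1, 2, 6, 18].
Every counter is home exactly when every cycle has completed a whole number of laps, i.e. after lcm(1, 2, 6, 18) = 18 out-shuffles.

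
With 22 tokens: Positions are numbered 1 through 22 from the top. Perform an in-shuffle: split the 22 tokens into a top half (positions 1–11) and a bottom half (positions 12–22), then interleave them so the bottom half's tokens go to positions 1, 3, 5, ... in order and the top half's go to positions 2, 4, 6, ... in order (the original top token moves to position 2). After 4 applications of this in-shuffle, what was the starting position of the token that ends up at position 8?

Work backwards from position 8, undoing one in-shuffle at a time:
8 ← 4 ← 2 ← 1 ← 12
So the token now at position 8 started at position 12.

12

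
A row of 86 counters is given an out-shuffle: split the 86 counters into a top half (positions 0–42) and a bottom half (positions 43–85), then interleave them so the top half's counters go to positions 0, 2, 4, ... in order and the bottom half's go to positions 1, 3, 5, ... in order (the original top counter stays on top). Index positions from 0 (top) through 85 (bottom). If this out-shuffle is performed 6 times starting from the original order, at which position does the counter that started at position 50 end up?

55

Track the counter's position through each out-shuffle:
50 → 15 → 30 → 60 → 35 → 70 → 55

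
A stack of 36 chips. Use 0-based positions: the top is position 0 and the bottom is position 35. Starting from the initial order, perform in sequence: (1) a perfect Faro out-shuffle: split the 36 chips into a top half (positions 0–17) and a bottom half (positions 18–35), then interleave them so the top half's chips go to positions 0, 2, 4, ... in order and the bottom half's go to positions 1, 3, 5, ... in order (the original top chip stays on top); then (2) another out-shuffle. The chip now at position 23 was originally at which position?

Undo the operations in reverse order, starting from position 23:
  undo op 2 (out-shuffle, from bottom half): 23 ← 29
  undo op 1 (out-shuffle, from bottom half): 29 ← 32
So the chip at position 23 came from original position 32.

32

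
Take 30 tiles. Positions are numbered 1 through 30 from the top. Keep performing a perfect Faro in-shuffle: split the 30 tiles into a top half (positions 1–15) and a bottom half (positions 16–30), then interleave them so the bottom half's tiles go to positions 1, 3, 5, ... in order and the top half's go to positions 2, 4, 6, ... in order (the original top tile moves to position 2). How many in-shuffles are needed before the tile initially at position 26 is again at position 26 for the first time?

Follow position 26 under repeated in-shuffles:
26 → 21 → 11 → 22 → 13 → 26
It first returns after 5 in-shuffles.

5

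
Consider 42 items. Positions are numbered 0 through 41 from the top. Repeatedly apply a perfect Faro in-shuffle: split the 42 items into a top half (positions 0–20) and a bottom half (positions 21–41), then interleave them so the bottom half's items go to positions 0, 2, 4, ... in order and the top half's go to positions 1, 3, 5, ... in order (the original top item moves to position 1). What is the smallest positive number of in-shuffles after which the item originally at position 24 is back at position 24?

Follow position 24 under repeated in-shuffles:
24 → 6 → 13 → 27 → 12 → 25 → 8 → 17 → 35 → 28 → 14 → 29 → 16 → 33 → 24
It first returns after 14 in-shuffles.

14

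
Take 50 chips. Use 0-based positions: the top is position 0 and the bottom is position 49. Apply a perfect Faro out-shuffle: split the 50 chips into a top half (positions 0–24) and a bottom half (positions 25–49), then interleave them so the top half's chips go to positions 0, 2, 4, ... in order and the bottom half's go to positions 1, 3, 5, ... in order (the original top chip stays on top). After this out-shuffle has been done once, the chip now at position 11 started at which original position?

30

Work backwards from position 11, undoing one out-shuffle at a time:
11 ← 30
So the chip now at position 11 started at position 30.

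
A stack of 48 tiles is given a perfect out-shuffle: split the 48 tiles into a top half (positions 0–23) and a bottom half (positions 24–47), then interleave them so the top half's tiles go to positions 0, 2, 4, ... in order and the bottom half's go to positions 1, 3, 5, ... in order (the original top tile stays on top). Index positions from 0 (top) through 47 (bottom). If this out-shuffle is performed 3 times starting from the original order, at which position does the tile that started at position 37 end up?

14

Track the tile's position through each out-shuffle:
37 → 27 → 7 → 14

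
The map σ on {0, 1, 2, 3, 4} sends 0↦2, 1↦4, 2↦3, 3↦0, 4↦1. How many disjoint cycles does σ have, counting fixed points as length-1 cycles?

Cycle decomposition: (0 2 3) (1 4).
2 cycles.

2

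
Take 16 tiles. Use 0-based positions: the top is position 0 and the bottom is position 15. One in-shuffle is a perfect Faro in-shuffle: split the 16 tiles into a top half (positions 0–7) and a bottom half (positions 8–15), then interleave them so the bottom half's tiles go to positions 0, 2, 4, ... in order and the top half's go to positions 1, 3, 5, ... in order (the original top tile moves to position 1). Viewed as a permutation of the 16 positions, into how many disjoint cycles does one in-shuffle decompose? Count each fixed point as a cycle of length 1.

Trace each unvisited position around until it returns:
(0 1 3 7 15 14 12 8) (2 5 11 6 13 10 4 9)
2 cycles in total.

2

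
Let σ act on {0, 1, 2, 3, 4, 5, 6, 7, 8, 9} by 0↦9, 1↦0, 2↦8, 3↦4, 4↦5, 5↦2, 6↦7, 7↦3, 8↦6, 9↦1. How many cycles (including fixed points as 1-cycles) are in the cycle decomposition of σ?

Cycle decomposition: (0 9 1) (2 8 6 7 3 4 5).
2 cycles.

2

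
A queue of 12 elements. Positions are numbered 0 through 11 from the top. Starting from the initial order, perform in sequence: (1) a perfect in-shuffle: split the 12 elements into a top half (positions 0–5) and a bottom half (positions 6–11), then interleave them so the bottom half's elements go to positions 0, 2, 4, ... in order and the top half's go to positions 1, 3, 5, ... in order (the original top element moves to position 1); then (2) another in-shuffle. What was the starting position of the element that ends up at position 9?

Undo the operations in reverse order, starting from position 9:
  undo op 2 (in-shuffle, from top half): 9 ← 4
  undo op 1 (in-shuffle, from bottom half): 4 ← 8
So the element at position 9 came from original position 8.

8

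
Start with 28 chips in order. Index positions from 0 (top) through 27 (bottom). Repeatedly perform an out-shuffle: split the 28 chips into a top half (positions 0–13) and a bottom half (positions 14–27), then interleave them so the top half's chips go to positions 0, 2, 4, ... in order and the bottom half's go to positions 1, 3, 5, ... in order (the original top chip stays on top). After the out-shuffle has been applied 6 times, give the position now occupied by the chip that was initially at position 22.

Track the chip's position through each out-shuffle:
22 → 17 → 7 → 14 → 1 → 2 → 4

4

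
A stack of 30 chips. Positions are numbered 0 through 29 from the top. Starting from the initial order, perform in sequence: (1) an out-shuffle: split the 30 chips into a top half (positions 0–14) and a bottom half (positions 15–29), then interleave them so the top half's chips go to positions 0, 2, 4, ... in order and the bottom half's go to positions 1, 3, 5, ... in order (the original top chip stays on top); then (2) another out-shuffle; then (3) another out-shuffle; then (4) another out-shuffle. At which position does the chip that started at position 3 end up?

19

Track the chip from position 3 forward through each operation:
  after op 1 (out-shuffle): 3 → 6
  after op 2 (out-shuffle): 6 → 12
  after op 3 (out-shuffle): 12 → 24
  after op 4 (out-shuffle): 24 → 19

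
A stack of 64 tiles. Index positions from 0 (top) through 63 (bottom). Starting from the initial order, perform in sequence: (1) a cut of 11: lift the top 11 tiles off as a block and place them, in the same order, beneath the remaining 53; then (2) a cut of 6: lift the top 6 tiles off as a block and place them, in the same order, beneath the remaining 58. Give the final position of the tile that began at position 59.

42

Track the tile from position 59 forward through each operation:
  after op 1 (cut 11): 59 → 48
  after op 2 (cut 6): 48 → 42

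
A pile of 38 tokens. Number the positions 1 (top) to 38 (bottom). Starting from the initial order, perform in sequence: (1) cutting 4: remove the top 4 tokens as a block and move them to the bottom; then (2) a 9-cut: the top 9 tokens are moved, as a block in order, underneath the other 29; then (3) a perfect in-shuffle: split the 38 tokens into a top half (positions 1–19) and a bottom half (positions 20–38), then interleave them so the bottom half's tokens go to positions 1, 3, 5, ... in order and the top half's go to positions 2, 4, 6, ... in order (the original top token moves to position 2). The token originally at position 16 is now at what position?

Track the token from position 16 forward through each operation:
  after op 1 (cut 4): 16 → 12
  after op 2 (cut 9): 12 → 3
  after op 3 (in-shuffle): 3 → 6

6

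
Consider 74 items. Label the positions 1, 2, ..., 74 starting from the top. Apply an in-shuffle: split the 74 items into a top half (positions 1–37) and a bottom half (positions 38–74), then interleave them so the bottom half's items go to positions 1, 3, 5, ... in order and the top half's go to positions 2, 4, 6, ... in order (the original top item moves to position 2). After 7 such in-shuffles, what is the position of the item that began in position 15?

Track the item's position through each in-shuffle:
15 → 30 → 60 → 45 → 15 → 30 → 60 → 45

45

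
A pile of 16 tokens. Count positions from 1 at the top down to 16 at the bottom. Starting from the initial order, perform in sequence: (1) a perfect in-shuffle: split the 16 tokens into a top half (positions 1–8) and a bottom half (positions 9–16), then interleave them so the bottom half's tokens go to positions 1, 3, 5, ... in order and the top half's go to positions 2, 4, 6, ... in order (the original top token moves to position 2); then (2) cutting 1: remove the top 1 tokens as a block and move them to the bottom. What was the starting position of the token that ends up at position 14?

Undo the operations in reverse order, starting from position 14:
  undo op 2 (cut 1): 14 ← 15
  undo op 1 (in-shuffle, from bottom half): 15 ← 16
So the token at position 14 came from original position 16.

16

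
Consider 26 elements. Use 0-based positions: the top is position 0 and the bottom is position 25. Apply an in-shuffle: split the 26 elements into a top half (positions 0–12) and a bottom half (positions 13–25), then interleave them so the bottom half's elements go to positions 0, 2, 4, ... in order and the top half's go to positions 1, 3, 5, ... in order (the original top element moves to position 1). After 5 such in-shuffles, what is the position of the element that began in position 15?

25

Track the element's position through each in-shuffle:
15 → 4 → 9 → 19 → 12 → 25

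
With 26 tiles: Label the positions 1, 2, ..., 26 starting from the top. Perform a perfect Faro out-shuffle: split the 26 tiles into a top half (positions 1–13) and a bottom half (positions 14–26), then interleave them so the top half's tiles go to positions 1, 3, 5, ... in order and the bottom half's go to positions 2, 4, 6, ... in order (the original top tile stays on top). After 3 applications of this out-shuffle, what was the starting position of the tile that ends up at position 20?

Work backwards from position 20, undoing one out-shuffle at a time:
20 ← 23 ← 12 ← 19
So the tile now at position 20 started at position 19.

19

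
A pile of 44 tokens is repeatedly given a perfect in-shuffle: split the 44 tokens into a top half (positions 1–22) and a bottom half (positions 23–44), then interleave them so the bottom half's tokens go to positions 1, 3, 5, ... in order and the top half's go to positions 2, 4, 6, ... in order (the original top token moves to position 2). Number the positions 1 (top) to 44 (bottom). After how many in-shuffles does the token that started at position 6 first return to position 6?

4

Follow position 6 under repeated in-shuffles:
6 → 12 → 24 → 3 → 6
It first returns after 4 in-shuffles.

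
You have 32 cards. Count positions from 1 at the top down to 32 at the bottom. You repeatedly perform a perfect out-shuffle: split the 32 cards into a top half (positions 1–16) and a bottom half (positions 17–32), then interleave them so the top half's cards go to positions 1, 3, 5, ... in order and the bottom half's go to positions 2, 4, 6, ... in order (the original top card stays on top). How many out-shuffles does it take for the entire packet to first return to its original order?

5

The out-shuffle permutes the 32 positions with cycle lengths [1, 1, 5, 5, 5, 5, 5, 5].
Every card is home exactly when every cycle has completed a whole number of laps, i.e. after lcm(1, 5) = 5 out-shuffles.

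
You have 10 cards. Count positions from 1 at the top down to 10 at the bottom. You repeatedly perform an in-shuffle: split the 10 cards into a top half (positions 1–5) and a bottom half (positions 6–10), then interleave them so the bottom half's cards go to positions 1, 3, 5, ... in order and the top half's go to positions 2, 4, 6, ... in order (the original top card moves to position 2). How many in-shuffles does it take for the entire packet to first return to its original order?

10

The in-shuffle permutes the 10 positions with cycle lengths [10].
Every card is home exactly when every cycle has completed a whole number of laps, i.e. after lcm(10) = 10 in-shuffles.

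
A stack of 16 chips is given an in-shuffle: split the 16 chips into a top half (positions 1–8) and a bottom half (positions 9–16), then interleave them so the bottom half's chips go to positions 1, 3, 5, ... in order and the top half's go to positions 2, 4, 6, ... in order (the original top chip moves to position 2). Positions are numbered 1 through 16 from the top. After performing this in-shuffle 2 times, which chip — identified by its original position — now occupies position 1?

13

Work backwards from position 1, undoing one in-shuffle at a time:
1 ← 9 ← 13
So the chip now at position 1 started at position 13.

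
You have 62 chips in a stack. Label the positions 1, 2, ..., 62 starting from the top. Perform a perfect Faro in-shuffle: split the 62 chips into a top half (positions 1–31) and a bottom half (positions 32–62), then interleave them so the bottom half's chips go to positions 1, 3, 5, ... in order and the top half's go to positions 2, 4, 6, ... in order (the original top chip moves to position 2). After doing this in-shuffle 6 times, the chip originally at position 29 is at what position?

Track the chip's position through each in-shuffle:
29 → 58 → 53 → 43 → 23 → 46 → 29

29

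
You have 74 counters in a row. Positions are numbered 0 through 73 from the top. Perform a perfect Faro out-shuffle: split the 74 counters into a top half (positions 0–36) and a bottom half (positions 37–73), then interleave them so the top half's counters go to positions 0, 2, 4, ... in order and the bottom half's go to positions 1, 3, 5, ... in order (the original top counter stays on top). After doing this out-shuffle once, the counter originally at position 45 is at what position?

Track the counter's position through each out-shuffle:
45 → 17

17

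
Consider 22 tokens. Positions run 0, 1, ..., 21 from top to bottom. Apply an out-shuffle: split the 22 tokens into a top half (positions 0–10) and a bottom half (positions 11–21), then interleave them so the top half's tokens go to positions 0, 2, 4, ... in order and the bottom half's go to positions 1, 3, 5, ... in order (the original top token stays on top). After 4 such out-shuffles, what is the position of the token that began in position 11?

Track the token's position through each out-shuffle:
11 → 1 → 2 → 4 → 8

8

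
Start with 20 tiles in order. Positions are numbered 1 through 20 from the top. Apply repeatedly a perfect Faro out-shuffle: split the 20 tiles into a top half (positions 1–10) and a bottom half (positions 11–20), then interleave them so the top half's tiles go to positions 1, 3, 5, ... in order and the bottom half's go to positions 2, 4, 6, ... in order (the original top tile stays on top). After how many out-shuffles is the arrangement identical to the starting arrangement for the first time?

The out-shuffle permutes the 20 positions with cycle lengths [1, 1, 18].
Every tile is home exactly when every cycle has completed a whole number of laps, i.e. after lcm(1, 18) = 18 out-shuffles.

18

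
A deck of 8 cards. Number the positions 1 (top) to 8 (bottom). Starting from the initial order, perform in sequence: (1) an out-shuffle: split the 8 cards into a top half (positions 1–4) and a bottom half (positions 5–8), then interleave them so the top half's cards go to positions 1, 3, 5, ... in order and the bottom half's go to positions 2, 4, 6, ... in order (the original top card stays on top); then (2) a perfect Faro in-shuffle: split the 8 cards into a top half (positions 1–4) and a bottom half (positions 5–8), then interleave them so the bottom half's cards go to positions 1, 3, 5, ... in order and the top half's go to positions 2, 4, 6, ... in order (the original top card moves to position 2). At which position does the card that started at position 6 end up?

Track the card from position 6 forward through each operation:
  after op 1 (out-shuffle): 6 → 4
  after op 2 (in-shuffle): 4 → 8

8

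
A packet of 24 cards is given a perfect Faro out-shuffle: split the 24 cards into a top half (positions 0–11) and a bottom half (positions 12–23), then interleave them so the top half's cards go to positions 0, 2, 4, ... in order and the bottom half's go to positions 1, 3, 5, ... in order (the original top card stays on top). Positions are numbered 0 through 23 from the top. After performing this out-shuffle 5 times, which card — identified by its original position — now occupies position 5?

Work backwards from position 5, undoing one out-shuffle at a time:
5 ← 14 ← 7 ← 15 ← 19 ← 21
So the card now at position 5 started at position 21.

21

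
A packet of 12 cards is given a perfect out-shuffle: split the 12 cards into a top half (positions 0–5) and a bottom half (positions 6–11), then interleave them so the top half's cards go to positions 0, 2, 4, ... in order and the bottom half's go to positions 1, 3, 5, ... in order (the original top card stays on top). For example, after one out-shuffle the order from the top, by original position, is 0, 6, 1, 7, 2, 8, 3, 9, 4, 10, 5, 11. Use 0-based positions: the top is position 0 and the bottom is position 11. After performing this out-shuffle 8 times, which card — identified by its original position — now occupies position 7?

6

Work backwards from position 7, undoing one out-shuffle at a time:
7 ← 9 ← 10 ← 5 ← 8 ← 4 ← 2 ← 1 ← 6
So the card now at position 7 started at position 6.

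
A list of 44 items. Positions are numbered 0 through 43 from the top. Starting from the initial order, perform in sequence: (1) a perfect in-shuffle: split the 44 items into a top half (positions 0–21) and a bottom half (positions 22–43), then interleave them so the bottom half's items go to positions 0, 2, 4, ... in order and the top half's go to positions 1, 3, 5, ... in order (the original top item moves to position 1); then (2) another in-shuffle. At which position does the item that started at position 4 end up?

Track the item from position 4 forward through each operation:
  after op 1 (in-shuffle): 4 → 9
  after op 2 (in-shuffle): 9 → 19

19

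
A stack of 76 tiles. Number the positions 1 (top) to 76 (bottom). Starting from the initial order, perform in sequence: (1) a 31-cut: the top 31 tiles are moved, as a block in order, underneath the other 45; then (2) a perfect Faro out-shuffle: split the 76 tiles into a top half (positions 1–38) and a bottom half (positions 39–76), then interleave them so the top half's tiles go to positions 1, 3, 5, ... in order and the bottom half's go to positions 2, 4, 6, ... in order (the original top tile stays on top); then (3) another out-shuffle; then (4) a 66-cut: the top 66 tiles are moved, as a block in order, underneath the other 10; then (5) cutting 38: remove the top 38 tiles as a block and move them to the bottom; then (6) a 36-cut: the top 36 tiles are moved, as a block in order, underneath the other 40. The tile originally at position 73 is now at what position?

27

Track the tile from position 73 forward through each operation:
  after op 1 (cut 31): 73 → 42
  after op 2 (out-shuffle): 42 → 8
  after op 3 (out-shuffle): 8 → 15
  after op 4 (cut 66): 15 → 25
  after op 5 (cut 38): 25 → 63
  after op 6 (cut 36): 63 → 27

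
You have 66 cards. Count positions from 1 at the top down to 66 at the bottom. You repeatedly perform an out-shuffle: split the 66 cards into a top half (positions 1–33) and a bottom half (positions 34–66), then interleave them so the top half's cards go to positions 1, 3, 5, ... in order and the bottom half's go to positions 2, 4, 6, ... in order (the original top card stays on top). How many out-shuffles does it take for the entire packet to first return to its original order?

12

The out-shuffle permutes the 66 positions with cycle lengths [1, 1, 4, 12, 12, 12, 12, 12].
Every card is home exactly when every cycle has completed a whole number of laps, i.e. after lcm(1, 4, 12) = 12 out-shuffles.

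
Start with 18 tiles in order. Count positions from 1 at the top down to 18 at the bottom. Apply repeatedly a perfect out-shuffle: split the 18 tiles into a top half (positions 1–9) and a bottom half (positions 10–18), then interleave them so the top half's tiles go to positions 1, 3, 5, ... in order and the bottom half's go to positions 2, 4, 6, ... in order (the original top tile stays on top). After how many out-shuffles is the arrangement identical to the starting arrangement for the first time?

8

The out-shuffle permutes the 18 positions with cycle lengths [1, 1, 8, 8].
Every tile is home exactly when every cycle has completed a whole number of laps, i.e. after lcm(1, 8) = 8 out-shuffles.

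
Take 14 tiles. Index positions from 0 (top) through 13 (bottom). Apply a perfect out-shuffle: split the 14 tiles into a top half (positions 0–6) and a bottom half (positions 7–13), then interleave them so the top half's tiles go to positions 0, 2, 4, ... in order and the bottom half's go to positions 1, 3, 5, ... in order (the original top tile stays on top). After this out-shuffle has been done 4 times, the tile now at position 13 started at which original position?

13

Work backwards from position 13, undoing one out-shuffle at a time:
13 ← 13 ← 13 ← 13 ← 13
So the tile now at position 13 started at position 13.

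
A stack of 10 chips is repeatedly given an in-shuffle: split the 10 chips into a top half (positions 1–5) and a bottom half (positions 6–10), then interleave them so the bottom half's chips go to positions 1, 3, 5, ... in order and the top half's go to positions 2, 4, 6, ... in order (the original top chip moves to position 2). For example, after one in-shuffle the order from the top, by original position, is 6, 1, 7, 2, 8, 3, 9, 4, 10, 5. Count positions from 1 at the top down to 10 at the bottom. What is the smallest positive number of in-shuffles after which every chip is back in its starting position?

The in-shuffle permutes the 10 positions with cycle lengths [10].
Every chip is home exactly when every cycle has completed a whole number of laps, i.e. after lcm(10) = 10 in-shuffles.

10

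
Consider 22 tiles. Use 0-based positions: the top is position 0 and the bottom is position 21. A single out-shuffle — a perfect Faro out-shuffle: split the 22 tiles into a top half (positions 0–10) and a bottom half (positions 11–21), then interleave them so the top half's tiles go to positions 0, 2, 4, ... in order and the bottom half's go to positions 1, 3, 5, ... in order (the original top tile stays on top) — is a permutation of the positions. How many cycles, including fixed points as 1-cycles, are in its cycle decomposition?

7

Trace each unvisited position around until it returns:
(0) (1 2 4 8 16 11) (3 6 12) (5 10 20 19 17 13) (7 14) (9 18 15) (21)
7 cycles in total.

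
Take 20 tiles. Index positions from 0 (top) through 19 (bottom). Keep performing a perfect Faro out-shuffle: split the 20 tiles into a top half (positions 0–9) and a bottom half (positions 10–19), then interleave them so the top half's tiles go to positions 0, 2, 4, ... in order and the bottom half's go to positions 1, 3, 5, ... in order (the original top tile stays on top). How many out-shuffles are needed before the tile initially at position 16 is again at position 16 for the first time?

18

Follow position 16 under repeated out-shuffles:
16 → 13 → 7 → 14 → 9 → 18 → 17 → 15 → 11 → 3 → 6 → 12 → 5 → 10 → 1 → 2 → 4 → 8 → 16
It first returns after 18 out-shuffles.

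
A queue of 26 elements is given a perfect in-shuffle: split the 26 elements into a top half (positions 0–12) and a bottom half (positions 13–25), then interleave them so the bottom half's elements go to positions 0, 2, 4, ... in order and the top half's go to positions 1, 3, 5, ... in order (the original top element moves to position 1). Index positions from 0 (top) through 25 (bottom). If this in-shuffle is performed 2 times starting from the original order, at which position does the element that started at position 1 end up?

7

Track the element's position through each in-shuffle:
1 → 3 → 7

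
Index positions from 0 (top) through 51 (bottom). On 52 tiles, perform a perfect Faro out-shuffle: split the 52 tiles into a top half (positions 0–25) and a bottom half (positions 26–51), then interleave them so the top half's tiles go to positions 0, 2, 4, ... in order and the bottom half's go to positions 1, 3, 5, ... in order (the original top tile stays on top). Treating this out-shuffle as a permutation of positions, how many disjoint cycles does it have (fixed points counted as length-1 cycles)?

Trace each unvisited position around until it returns:
(0) (1 2 4 8 16 32 13 26) (3 6 12 24 48 45 39 27) (5 10 20 40 29 7 14 28) (9 18 36 21 42 33 15 30) (11 22 44 37 23 46 41 31) (17 34) (19 38 25 50 49 47 43 35) ... plus 1 more
9 cycles in total.

9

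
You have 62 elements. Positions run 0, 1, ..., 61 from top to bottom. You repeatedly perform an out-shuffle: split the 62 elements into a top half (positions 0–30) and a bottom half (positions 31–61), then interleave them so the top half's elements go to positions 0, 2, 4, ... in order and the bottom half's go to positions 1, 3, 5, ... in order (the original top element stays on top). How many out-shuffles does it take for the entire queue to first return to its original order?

60

The out-shuffle permutes the 62 positions with cycle lengths [1, 1, 60].
Every element is home exactly when every cycle has completed a whole number of laps, i.e. after lcm(1, 60) = 60 out-shuffles.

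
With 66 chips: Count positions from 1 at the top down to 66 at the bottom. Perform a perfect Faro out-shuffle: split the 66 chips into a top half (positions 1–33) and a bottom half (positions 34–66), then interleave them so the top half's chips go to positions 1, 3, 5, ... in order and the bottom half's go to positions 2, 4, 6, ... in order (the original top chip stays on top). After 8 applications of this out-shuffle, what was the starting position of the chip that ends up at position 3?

33

Work backwards from position 3, undoing one out-shuffle at a time:
3 ← 2 ← 34 ← 50 ← 58 ← 62 ← 64 ← 65 ← 33
So the chip now at position 3 started at position 33.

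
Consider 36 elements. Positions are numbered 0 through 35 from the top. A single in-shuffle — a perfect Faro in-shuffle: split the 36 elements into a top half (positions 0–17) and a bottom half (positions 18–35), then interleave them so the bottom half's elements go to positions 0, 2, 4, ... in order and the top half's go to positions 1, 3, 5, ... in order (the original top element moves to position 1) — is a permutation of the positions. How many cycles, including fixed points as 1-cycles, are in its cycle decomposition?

1

Trace each unvisited position around until it returns:
(0 1 3 7 15 31 ... len 36)
1 cycle in total.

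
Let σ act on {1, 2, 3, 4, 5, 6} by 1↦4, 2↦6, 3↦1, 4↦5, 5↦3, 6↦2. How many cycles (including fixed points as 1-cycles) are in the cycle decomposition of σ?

2

Cycle decomposition: (1 4 5 3) (2 6).
2 cycles.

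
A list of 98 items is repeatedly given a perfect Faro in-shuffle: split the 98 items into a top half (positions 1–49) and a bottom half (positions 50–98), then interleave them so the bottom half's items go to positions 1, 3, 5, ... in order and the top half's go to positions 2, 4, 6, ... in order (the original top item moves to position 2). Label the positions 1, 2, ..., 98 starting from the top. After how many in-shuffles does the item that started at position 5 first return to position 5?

Follow position 5 under repeated in-shuffles:
5 → 10 → 20 → 40 → 80 → 61 → 23 → 46 → ... → 5 (length 30)
It first returns after 30 in-shuffles.

30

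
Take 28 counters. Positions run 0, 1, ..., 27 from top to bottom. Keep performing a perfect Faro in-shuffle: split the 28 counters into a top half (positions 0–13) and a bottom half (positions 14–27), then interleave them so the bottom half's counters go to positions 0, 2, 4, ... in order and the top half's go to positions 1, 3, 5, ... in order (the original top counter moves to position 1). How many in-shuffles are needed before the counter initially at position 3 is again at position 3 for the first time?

28

Follow position 3 under repeated in-shuffles:
3 → 7 → 15 → 2 → 5 → 11 → 23 → 18 → ... → 3 (length 28)
It first returns after 28 in-shuffles.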